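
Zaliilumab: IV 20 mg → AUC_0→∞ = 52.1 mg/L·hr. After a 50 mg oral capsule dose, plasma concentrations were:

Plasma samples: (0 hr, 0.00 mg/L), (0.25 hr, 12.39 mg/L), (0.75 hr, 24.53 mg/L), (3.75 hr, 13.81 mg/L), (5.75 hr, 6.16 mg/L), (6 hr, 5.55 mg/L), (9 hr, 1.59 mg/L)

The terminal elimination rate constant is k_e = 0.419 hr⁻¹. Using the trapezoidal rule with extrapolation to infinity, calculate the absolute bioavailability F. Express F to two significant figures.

Trapezoidal AUC_0→9 (oral capsule):
  [0→0.25]: (0.00+12.39)/2 × 0.25 = 1.54875
  [0.25→0.75]: (12.39+24.53)/2 × 0.5 = 9.23
  [0.75→3.75]: (24.53+13.81)/2 × 3 = 57.51
  [3.75→5.75]: (13.81+6.16)/2 × 2 = 19.97
  [5.75→6]: (6.16+5.55)/2 × 0.25 = 1.46375
  [6→9]: (5.55+1.59)/2 × 3 = 10.71
  Sum = 100.4325 mg/L·hr
Tail: C_last/k_e = 1.59/0.419 = 3.795
AUC_0→∞ (oral capsule) = 100.4325 + 3.795 = 104.2275 mg/L·hr
F = (AUC_ev/D_ev)/(AUC_iv/D_iv) = (104.2275/50)/(52.1/20) = 2.08455/2.605 = 0.8002

F = 0.80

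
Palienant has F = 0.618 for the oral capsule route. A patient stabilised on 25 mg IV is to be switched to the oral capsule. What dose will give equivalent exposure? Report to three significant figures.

D_oral = 40.5 mg

For equal systemic exposure: F × D_ev = D_iv
D_ev = D_iv / F = 25 / 0.618 = 40.4531 mg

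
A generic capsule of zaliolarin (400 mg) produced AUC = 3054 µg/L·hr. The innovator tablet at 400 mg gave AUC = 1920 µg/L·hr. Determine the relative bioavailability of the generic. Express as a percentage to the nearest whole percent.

F_rel = (AUC_test/D_test) / (AUC_ref/D_ref)
      = (3054/400) / (1920/400)
      = 7.635 / 4.8 = 1.5906 = 159.06%

F_rel = 159%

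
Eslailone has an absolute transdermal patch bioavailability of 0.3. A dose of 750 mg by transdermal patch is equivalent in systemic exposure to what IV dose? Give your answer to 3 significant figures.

Systemic exposure from an extravascular dose = F × D_ev, so the equivalent IV dose is F × D_ev.
D_iv = F × D_ev = 0.3 × 750 = 225 mg

D_iv = 225 mg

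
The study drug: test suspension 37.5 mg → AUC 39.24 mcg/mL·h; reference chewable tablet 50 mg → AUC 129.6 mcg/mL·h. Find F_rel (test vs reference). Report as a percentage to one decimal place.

F_rel = 40.4%

F_rel = (AUC_test/D_test) / (AUC_ref/D_ref)
      = (39.24/37.5) / (129.6/50)
      = 1.0464 / 2.592 = 0.4037 = 40.37%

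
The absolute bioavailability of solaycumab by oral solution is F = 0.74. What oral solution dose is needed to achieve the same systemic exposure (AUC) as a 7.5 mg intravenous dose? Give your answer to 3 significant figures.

D_oral = 10.1 mg

For equal systemic exposure: F × D_ev = D_iv
D_ev = D_iv / F = 7.5 / 0.74 = 10.1351 mg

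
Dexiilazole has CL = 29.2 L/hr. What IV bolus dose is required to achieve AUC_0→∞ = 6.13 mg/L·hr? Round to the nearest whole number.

Dose_iv = CL × AUC_0→∞
     = 29.2 × 6.13 = 178.996 mg

Dose = 179 mg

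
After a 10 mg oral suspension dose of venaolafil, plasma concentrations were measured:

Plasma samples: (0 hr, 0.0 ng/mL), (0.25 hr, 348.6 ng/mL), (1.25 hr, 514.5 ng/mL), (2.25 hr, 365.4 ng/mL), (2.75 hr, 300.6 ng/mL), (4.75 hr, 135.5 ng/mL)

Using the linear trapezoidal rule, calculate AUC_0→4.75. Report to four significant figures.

Trapezoidal AUC_0→4.75:
  [0→0.25]: (0.0+348.6)/2 × 0.25 = 43.575
  [0.25→1.25]: (348.6+514.5)/2 × 1 = 431.55
  [1.25→2.25]: (514.5+365.4)/2 × 1 = 439.95
  [2.25→2.75]: (365.4+300.6)/2 × 0.5 = 166.5
  [2.75→4.75]: (300.6+135.5)/2 × 2 = 436.1
  Sum = 1517.675 ng/mL·hr

AUC = 1518 ng/mL·hr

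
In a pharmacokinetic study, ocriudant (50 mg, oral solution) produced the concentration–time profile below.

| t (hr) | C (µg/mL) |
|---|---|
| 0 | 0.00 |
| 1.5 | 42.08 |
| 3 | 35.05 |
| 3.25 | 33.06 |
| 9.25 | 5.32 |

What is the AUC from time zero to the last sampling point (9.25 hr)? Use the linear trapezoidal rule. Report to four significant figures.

AUC = 213.1 µg/mL·hr

Trapezoidal AUC_0→9.25:
  [0→1.5]: (0.00+42.08)/2 × 1.5 = 31.56
  [1.5→3]: (42.08+35.05)/2 × 1.5 = 57.8475
  [3→3.25]: (35.05+33.06)/2 × 0.25 = 8.51375
  [3.25→9.25]: (33.06+5.32)/2 × 6 = 115.14
  Sum = 213.06125 µg/mL·hr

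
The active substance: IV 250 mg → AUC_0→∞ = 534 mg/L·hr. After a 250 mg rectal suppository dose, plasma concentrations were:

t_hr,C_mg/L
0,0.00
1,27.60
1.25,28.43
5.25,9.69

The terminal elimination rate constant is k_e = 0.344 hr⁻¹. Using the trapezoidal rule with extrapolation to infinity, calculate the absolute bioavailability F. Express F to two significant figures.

F = 0.23

Trapezoidal AUC_0→5.25 (rectal suppository):
  [0→1]: (0.00+27.60)/2 × 1 = 13.8
  [1→1.25]: (27.60+28.43)/2 × 0.25 = 7.00375
  [1.25→5.25]: (28.43+9.69)/2 × 4 = 76.24
  Sum = 97.04375 mg/L·hr
Tail: C_last/k_e = 9.69/0.344 = 28.169
AUC_0→∞ (rectal suppository) = 97.04375 + 28.169 = 125.21275 mg/L·hr
F = (AUC_ev/D_ev)/(AUC_iv/D_iv) = (125.21275/250)/(534/250) = 0.500851/2.136 = 0.2345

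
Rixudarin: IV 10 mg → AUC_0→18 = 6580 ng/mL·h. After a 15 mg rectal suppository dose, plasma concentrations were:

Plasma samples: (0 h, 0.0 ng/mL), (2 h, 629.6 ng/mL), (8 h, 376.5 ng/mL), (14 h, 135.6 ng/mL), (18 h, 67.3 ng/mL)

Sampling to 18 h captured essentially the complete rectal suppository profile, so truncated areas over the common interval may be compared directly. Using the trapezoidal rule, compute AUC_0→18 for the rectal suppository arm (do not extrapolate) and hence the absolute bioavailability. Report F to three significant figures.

F = 0.566

Trapezoidal AUC_0→18 (rectal suppository):
  [0→2]: (0.0+629.6)/2 × 2 = 629.6
  [2→8]: (629.6+376.5)/2 × 6 = 3018.3
  [8→14]: (376.5+135.6)/2 × 6 = 1536.3
  [14→18]: (135.6+67.3)/2 × 4 = 405.8
  Sum = 5590.0 ng/mL·h
F = (AUC_ev/D_ev)/(AUC_iv/D_iv) = (5590.0/15)/(6580/10) = 372.667/658 = 0.5664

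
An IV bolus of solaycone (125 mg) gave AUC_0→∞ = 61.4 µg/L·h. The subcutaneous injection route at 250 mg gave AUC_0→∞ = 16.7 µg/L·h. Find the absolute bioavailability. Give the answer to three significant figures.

F = (AUC_ev / D_ev) / (AUC_iv / D_iv)
  = (16.7/250) / (61.4/125)
  = 0.0668 / 0.4912 = 0.1360

F = 0.136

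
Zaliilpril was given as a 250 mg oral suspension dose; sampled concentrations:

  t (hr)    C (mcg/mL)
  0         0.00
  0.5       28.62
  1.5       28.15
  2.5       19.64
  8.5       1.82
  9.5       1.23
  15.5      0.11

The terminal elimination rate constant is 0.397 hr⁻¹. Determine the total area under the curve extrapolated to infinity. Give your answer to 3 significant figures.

Trapezoidal AUC_0→15.5:
  [0→0.5]: (0.00+28.62)/2 × 0.5 = 7.155
  [0.5→1.5]: (28.62+28.15)/2 × 1 = 28.385
  [1.5→2.5]: (28.15+19.64)/2 × 1 = 23.895
  [2.5→8.5]: (19.64+1.82)/2 × 6 = 64.38
  [8.5→9.5]: (1.82+1.23)/2 × 1 = 1.525
  [9.5→15.5]: (1.23+0.11)/2 × 6 = 4.02
  Sum = 129.36 mcg/mL·hr
Extrapolated tail: C_last / k_e = 0.11 / 0.397 = 0.277
AUC_0→∞ = 129.36 + 0.277 = 129.637 mcg/mL·hr

AUC = 130 mcg/mL·hr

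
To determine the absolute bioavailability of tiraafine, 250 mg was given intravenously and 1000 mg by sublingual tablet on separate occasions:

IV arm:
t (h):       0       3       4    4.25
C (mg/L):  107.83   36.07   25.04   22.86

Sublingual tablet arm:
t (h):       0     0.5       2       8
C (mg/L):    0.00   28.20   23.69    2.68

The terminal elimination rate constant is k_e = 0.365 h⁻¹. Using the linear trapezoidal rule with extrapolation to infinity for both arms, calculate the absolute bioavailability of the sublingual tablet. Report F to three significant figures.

F = 0.105

Trapezoidal AUC_0→4.25 (IV):
  [0→3]: (107.83+36.07)/2 × 3 = 215.85
  [3→4]: (36.07+25.04)/2 × 1 = 30.555
  [4→4.25]: (25.04+22.86)/2 × 0.25 = 5.9875
  Sum = 252.3925 mg/L·h
IV tail: 22.86/0.365 = 62.630; AUC_iv,0→∞ = 252.3925 + 62.630 = 315.0225 mg/L·h
Trapezoidal AUC_0→8 (sublingual tablet):
  [0→0.5]: (0.00+28.20)/2 × 0.5 = 7.05
  [0.5→2]: (28.20+23.69)/2 × 1.5 = 38.9175
  [2→8]: (23.69+2.68)/2 × 6 = 79.11
  Sum = 125.0775 mg/L·h
sublingual tablet tail: 2.68/0.365 = 7.342; AUC_ev,0→∞ = 125.0775 + 7.342 = 132.4195 mg/L·h
F = (AUC_ev/D_ev)/(AUC_iv/D_iv) = (132.4195/1000)/(315.0225/250) = 0.1324195/1.26009 = 0.1051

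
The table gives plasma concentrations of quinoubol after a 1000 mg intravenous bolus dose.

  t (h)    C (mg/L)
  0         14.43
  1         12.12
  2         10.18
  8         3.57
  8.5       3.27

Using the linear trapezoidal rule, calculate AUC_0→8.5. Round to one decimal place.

Trapezoidal AUC_0→8.5:
  [0→1]: (14.43+12.12)/2 × 1 = 13.275
  [1→2]: (12.12+10.18)/2 × 1 = 11.15
  [2→8]: (10.18+3.57)/2 × 6 = 41.25
  [8→8.5]: (3.57+3.27)/2 × 0.5 = 1.71
  Sum = 67.385 mg/L·h

AUC = 67.4 mg/L·h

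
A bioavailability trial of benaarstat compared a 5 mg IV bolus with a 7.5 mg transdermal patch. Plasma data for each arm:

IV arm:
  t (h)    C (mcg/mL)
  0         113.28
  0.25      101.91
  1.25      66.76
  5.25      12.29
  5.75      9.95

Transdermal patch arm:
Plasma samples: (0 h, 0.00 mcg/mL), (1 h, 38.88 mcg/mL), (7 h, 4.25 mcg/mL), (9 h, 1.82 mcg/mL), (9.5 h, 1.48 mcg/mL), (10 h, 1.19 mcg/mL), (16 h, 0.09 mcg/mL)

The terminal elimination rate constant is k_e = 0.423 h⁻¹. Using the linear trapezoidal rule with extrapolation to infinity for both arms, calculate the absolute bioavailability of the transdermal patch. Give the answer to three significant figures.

Trapezoidal AUC_0→5.75 (IV):
  [0→0.25]: (113.28+101.91)/2 × 0.25 = 26.89875
  [0.25→1.25]: (101.91+66.76)/2 × 1 = 84.335
  [1.25→5.25]: (66.76+12.29)/2 × 4 = 158.1
  [5.25→5.75]: (12.29+9.95)/2 × 0.5 = 5.56
  Sum = 274.89375 mcg/mL·h
IV tail: 9.95/0.423 = 23.522; AUC_iv,0→∞ = 274.89375 + 23.522 = 298.41575 mcg/mL·h
Trapezoidal AUC_0→16 (transdermal patch):
  [0→1]: (0.00+38.88)/2 × 1 = 19.44
  [1→7]: (38.88+4.25)/2 × 6 = 129.39
  [7→9]: (4.25+1.82)/2 × 2 = 6.07
  [9→9.5]: (1.82+1.48)/2 × 0.5 = 0.825
  [9.5→10]: (1.48+1.19)/2 × 0.5 = 0.6675
  [10→16]: (1.19+0.09)/2 × 6 = 3.84
  Sum = 160.2325 mcg/mL·h
transdermal patch tail: 0.09/0.423 = 0.213; AUC_ev,0→∞ = 160.2325 + 0.213 = 160.4455 mcg/mL·h
F = (AUC_ev/D_ev)/(AUC_iv/D_iv) = (160.4455/7.5)/(298.41575/5) = 21.3927/59.68315 = 0.3584

F = 0.358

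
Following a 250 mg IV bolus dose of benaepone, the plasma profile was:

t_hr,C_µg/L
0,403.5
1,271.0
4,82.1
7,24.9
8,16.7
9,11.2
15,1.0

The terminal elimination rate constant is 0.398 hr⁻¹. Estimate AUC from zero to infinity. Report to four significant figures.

Trapezoidal AUC_0→15:
  [0→1]: (403.5+271.0)/2 × 1 = 337.25
  [1→4]: (271.0+82.1)/2 × 3 = 529.65
  [4→7]: (82.1+24.9)/2 × 3 = 160.5
  [7→8]: (24.9+16.7)/2 × 1 = 20.8
  [8→9]: (16.7+11.2)/2 × 1 = 13.95
  [9→15]: (11.2+1.0)/2 × 6 = 36.6
  Sum = 1098.75 µg/L·hr
Extrapolated tail: C_last / k_e = 1.0 / 0.398 = 2.513
AUC_0→∞ = 1098.75 + 2.513 = 1101.263 µg/L·hr

AUC = 1101 µg/L·hr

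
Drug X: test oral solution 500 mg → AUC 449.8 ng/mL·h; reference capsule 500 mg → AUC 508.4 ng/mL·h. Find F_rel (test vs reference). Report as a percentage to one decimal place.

F_rel = (AUC_test/D_test) / (AUC_ref/D_ref)
      = (449.8/500) / (508.4/500)
      = 0.8996 / 1.0168 = 0.8847 = 88.47%

F_rel = 88.5%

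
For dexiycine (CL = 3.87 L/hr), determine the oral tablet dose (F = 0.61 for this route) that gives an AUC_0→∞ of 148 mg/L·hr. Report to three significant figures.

Dose = CL × AUC_0→∞ / F
     = 3.87 × 148 / 0.61 = 938.951 mg

Dose = 939 mg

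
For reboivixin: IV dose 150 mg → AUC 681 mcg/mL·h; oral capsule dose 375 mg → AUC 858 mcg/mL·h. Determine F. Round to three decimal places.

F = (AUC_ev / D_ev) / (AUC_iv / D_iv)
  = (858/375) / (681/150)
  = 2.288 / 4.54 = 0.5040

F = 0.504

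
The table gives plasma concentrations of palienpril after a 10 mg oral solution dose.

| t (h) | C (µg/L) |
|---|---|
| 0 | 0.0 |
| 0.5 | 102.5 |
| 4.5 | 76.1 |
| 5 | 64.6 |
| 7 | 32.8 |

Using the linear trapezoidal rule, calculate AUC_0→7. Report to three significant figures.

AUC = 515 µg/L·h

Trapezoidal AUC_0→7:
  [0→0.5]: (0.0+102.5)/2 × 0.5 = 25.625
  [0.5→4.5]: (102.5+76.1)/2 × 4 = 357.2
  [4.5→5]: (76.1+64.6)/2 × 0.5 = 35.175
  [5→7]: (64.6+32.8)/2 × 2 = 97.4
  Sum = 515.4 µg/L·h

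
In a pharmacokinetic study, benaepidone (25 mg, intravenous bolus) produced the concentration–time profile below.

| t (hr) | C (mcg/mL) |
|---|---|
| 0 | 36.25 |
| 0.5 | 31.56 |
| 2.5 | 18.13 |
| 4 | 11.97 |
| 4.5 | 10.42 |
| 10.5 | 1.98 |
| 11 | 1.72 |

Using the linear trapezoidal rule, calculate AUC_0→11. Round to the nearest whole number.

Trapezoidal AUC_0→11:
  [0→0.5]: (36.25+31.56)/2 × 0.5 = 16.9525
  [0.5→2.5]: (31.56+18.13)/2 × 2 = 49.69
  [2.5→4]: (18.13+11.97)/2 × 1.5 = 22.575
  [4→4.5]: (11.97+10.42)/2 × 0.5 = 5.5975
  [4.5→10.5]: (10.42+1.98)/2 × 6 = 37.2
  [10.5→11]: (1.98+1.72)/2 × 0.5 = 0.925
  Sum = 132.94 mcg/mL·hr

AUC = 133 mcg/mL·hr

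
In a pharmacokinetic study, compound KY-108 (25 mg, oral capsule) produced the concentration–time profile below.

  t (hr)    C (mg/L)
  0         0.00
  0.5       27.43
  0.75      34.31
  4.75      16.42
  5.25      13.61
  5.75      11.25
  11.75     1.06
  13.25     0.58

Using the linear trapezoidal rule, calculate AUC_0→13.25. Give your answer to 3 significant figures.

Trapezoidal AUC_0→13.25:
  [0→0.5]: (0.00+27.43)/2 × 0.5 = 6.8575
  [0.5→0.75]: (27.43+34.31)/2 × 0.25 = 7.7175
  [0.75→4.75]: (34.31+16.42)/2 × 4 = 101.46
  [4.75→5.25]: (16.42+13.61)/2 × 0.5 = 7.5075
  [5.25→5.75]: (13.61+11.25)/2 × 0.5 = 6.215
  [5.75→11.75]: (11.25+1.06)/2 × 6 = 36.93
  [11.75→13.25]: (1.06+0.58)/2 × 1.5 = 1.23
  Sum = 167.9175 mg/L·hr

AUC = 168 mg/L·hr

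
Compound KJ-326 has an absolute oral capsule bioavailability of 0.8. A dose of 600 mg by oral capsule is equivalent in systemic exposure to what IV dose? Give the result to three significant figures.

D_iv = 480 mg

Systemic exposure from an extravascular dose = F × D_ev, so the equivalent IV dose is F × D_ev.
D_iv = F × D_ev = 0.8 × 600 = 480 mg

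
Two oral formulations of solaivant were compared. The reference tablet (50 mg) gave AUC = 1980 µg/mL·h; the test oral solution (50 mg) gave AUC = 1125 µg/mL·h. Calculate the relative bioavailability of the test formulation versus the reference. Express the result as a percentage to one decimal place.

F_rel = (AUC_test/D_test) / (AUC_ref/D_ref)
      = (1125/50) / (1980/50)
      = 22.5 / 39.6 = 0.5682 = 56.82%

F_rel = 56.8%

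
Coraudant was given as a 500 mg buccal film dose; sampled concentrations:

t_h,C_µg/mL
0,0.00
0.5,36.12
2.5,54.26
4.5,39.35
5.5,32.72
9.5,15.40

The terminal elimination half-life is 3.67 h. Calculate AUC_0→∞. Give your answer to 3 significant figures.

Trapezoidal AUC_0→9.5:
  [0→0.5]: (0.00+36.12)/2 × 0.5 = 9.03
  [0.5→2.5]: (36.12+54.26)/2 × 2 = 90.38
  [2.5→4.5]: (54.26+39.35)/2 × 2 = 93.61
  [4.5→5.5]: (39.35+32.72)/2 × 1 = 36.035
  [5.5→9.5]: (32.72+15.40)/2 × 4 = 96.24
  Sum = 325.295 µg/mL·h
k_e = ln2 / t½ = 0.693147 / 3.67 = 0.1889 h^-1
Extrapolated tail: C_last / k_e = 15.40 / 0.1889 = 81.525
AUC_0→∞ = 325.295 + 81.525 = 406.82 µg/mL·h

AUC = 407 µg/mL·h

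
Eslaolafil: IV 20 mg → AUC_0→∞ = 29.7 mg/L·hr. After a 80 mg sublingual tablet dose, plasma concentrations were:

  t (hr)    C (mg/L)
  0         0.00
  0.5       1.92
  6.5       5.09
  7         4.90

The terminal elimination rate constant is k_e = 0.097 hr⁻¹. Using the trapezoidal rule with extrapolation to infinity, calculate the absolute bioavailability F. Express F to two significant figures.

Trapezoidal AUC_0→7 (sublingual tablet):
  [0→0.5]: (0.00+1.92)/2 × 0.5 = 0.48
  [0.5→6.5]: (1.92+5.09)/2 × 6 = 21.03
  [6.5→7]: (5.09+4.90)/2 × 0.5 = 2.4975
  Sum = 24.0075 mg/L·hr
Tail: C_last/k_e = 4.90/0.097 = 50.515
AUC_0→∞ (sublingual tablet) = 24.0075 + 50.515 = 74.5225 mg/L·hr
F = (AUC_ev/D_ev)/(AUC_iv/D_iv) = (74.5225/80)/(29.7/20) = 0.93153125/1.485 = 0.6273

F = 0.63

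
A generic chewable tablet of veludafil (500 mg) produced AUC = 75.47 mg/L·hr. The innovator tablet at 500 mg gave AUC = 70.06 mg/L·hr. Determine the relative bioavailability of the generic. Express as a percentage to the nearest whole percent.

F_rel = (AUC_test/D_test) / (AUC_ref/D_ref)
      = (75.47/500) / (70.06/500)
      = 0.15094 / 0.14012 = 1.0772 = 107.72%

F_rel = 108%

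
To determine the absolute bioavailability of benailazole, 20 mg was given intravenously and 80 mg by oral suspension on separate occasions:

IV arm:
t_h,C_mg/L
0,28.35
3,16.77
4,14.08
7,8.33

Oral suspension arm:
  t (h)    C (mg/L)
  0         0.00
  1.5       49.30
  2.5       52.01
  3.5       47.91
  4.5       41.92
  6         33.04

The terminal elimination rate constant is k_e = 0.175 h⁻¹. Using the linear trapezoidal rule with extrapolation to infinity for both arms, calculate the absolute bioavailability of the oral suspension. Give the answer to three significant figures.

Trapezoidal AUC_0→7 (IV):
  [0→3]: (28.35+16.77)/2 × 3 = 67.68
  [3→4]: (16.77+14.08)/2 × 1 = 15.425
  [4→7]: (14.08+8.33)/2 × 3 = 33.615
  Sum = 116.72 mg/L·h
IV tail: 8.33/0.175 = 47.600; AUC_iv,0→∞ = 116.72 + 47.600 = 164.32 mg/L·h
Trapezoidal AUC_0→6 (oral suspension):
  [0→1.5]: (0.00+49.30)/2 × 1.5 = 36.975
  [1.5→2.5]: (49.30+52.01)/2 × 1 = 50.655
  [2.5→3.5]: (52.01+47.91)/2 × 1 = 49.96
  [3.5→4.5]: (47.91+41.92)/2 × 1 = 44.915
  [4.5→6]: (41.92+33.04)/2 × 1.5 = 56.22
  Sum = 238.725 mg/L·h
oral suspension tail: 33.04/0.175 = 188.800; AUC_ev,0→∞ = 238.725 + 188.800 = 427.525 mg/L·h
F = (AUC_ev/D_ev)/(AUC_iv/D_iv) = (427.525/80)/(164.32/20) = 5.3440625/8.216 = 0.6504

F = 0.650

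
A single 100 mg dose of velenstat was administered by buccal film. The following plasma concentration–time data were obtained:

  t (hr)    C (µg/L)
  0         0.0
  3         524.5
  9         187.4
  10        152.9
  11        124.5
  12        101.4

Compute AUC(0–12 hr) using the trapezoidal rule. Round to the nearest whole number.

AUC = 3344 µg/L·hr

Trapezoidal AUC_0→12:
  [0→3]: (0.0+524.5)/2 × 3 = 786.75
  [3→9]: (524.5+187.4)/2 × 6 = 2135.7
  [9→10]: (187.4+152.9)/2 × 1 = 170.15
  [10→11]: (152.9+124.5)/2 × 1 = 138.7
  [11→12]: (124.5+101.4)/2 × 1 = 112.95
  Sum = 3344.25 µg/L·hr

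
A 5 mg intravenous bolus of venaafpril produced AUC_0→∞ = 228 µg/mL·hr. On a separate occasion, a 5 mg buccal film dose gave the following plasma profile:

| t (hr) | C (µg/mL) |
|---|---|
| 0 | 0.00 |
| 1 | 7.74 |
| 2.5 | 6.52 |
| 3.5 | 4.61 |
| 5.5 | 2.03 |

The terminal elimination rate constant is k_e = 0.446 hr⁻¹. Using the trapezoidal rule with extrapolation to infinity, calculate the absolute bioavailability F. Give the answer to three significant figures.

Trapezoidal AUC_0→5.5 (buccal film):
  [0→1]: (0.00+7.74)/2 × 1 = 3.87
  [1→2.5]: (7.74+6.52)/2 × 1.5 = 10.695
  [2.5→3.5]: (6.52+4.61)/2 × 1 = 5.565
  [3.5→5.5]: (4.61+2.03)/2 × 2 = 6.64
  Sum = 26.77 µg/mL·hr
Tail: C_last/k_e = 2.03/0.446 = 4.552
AUC_0→∞ (buccal film) = 26.77 + 4.552 = 31.322 µg/mL·hr
F = (AUC_ev/D_ev)/(AUC_iv/D_iv) = (31.322/5)/(228/5) = 6.2644/45.6 = 0.1374

F = 0.137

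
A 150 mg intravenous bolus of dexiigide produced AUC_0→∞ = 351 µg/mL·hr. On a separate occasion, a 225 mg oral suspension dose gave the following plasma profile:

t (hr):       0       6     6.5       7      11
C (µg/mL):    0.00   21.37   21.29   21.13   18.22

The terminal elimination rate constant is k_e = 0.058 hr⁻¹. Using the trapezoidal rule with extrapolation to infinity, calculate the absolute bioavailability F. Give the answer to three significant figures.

F = 0.908

Trapezoidal AUC_0→11 (oral suspension):
  [0→6]: (0.00+21.37)/2 × 6 = 64.11
  [6→6.5]: (21.37+21.29)/2 × 0.5 = 10.665
  [6.5→7]: (21.29+21.13)/2 × 0.5 = 10.605
  [7→11]: (21.13+18.22)/2 × 4 = 78.7
  Sum = 164.08 µg/mL·hr
Tail: C_last/k_e = 18.22/0.058 = 314.138
AUC_0→∞ (oral suspension) = 164.08 + 314.138 = 478.218 µg/mL·hr
F = (AUC_ev/D_ev)/(AUC_iv/D_iv) = (478.218/225)/(351/150) = 2.12541/2.34 = 0.9083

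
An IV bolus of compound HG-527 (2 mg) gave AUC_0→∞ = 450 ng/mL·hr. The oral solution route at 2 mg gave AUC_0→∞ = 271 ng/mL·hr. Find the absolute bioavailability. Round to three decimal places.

F = (AUC_ev / D_ev) / (AUC_iv / D_iv)
  = (271/2) / (450/2)
  = 135.5 / 225 = 0.6022

F = 0.602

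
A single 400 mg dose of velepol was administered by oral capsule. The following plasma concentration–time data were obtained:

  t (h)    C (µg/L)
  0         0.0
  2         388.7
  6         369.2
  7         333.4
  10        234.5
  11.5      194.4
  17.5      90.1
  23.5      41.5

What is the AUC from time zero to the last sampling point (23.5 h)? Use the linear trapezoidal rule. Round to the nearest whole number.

Trapezoidal AUC_0→23.5:
  [0→2]: (0.0+388.7)/2 × 2 = 388.7
  [2→6]: (388.7+369.2)/2 × 4 = 1515.8
  [6→7]: (369.2+333.4)/2 × 1 = 351.3
  [7→10]: (333.4+234.5)/2 × 3 = 851.85
  [10→11.5]: (234.5+194.4)/2 × 1.5 = 321.675
  [11.5→17.5]: (194.4+90.1)/2 × 6 = 853.5
  [17.5→23.5]: (90.1+41.5)/2 × 6 = 394.8
  Sum = 4677.625 µg/L·h

AUC = 4678 µg/L·h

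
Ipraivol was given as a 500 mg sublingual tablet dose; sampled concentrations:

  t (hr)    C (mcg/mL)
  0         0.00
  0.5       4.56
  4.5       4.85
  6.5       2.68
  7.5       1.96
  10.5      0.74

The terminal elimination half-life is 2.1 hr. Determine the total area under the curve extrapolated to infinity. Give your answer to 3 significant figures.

Trapezoidal AUC_0→10.5:
  [0→0.5]: (0.00+4.56)/2 × 0.5 = 1.14
  [0.5→4.5]: (4.56+4.85)/2 × 4 = 18.82
  [4.5→6.5]: (4.85+2.68)/2 × 2 = 7.53
  [6.5→7.5]: (2.68+1.96)/2 × 1 = 2.32
  [7.5→10.5]: (1.96+0.74)/2 × 3 = 4.05
  Sum = 33.86 mcg/mL·hr
k_e = ln2 / t½ = 0.693147 / 2.1 = 0.3301 hr^-1
Extrapolated tail: C_last / k_e = 0.74 / 0.3301 = 2.242
AUC_0→∞ = 33.86 + 2.242 = 36.102 mcg/mL·hr

AUC = 36.1 mcg/mL·hr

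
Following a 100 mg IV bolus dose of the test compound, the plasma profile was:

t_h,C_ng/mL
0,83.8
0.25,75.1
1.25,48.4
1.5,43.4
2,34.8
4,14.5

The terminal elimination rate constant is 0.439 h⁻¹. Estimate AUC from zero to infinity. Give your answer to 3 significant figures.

AUC = 195 ng/mL·h

Trapezoidal AUC_0→4:
  [0→0.25]: (83.8+75.1)/2 × 0.25 = 19.8625
  [0.25→1.25]: (75.1+48.4)/2 × 1 = 61.75
  [1.25→1.5]: (48.4+43.4)/2 × 0.25 = 11.475
  [1.5→2]: (43.4+34.8)/2 × 0.5 = 19.55
  [2→4]: (34.8+14.5)/2 × 2 = 49.3
  Sum = 161.9375 ng/mL·h
Extrapolated tail: C_last / k_e = 14.5 / 0.439 = 33.030
AUC_0→∞ = 161.9375 + 33.030 = 194.9675 ng/mL·h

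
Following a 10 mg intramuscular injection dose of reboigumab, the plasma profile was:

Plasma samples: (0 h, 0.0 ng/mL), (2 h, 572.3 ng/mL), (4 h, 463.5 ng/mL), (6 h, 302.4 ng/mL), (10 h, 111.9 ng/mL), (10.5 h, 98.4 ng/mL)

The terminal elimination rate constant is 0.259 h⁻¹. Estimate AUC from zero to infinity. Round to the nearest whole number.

Trapezoidal AUC_0→10.5:
  [0→2]: (0.0+572.3)/2 × 2 = 572.3
  [2→4]: (572.3+463.5)/2 × 2 = 1035.8
  [4→6]: (463.5+302.4)/2 × 2 = 765.9
  [6→10]: (302.4+111.9)/2 × 4 = 828.6
  [10→10.5]: (111.9+98.4)/2 × 0.5 = 52.575
  Sum = 3255.175 ng/mL·h
Extrapolated tail: C_last / k_e = 98.4 / 0.259 = 379.923
AUC_0→∞ = 3255.175 + 379.923 = 3635.098 ng/mL·h

AUC = 3635 ng/mL·h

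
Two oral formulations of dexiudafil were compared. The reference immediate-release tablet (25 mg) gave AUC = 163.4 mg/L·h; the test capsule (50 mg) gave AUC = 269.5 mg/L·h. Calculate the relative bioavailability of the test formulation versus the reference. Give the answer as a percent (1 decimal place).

F_rel = 82.5%

F_rel = (AUC_test/D_test) / (AUC_ref/D_ref)
      = (269.5/50) / (163.4/25)
      = 5.39 / 6.536 = 0.8247 = 82.47%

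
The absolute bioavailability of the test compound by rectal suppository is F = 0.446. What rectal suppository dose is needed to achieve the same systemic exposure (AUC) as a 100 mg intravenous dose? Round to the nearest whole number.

D_rectal = 224 mg

For equal systemic exposure: F × D_ev = D_iv
D_ev = D_iv / F = 100 / 0.446 = 224.215 mg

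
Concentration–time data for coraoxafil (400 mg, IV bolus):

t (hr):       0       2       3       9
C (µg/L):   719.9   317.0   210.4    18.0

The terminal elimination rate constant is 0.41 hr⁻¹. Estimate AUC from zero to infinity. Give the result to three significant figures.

AUC = 2030 µg/L·hr

Trapezoidal AUC_0→9:
  [0→2]: (719.9+317.0)/2 × 2 = 1036.9
  [2→3]: (317.0+210.4)/2 × 1 = 263.7
  [3→9]: (210.4+18.0)/2 × 6 = 685.2
  Sum = 1985.8 µg/L·hr
Extrapolated tail: C_last / k_e = 18.0 / 0.41 = 43.902
AUC_0→∞ = 1985.8 + 43.902 = 2029.702 µg/L·hr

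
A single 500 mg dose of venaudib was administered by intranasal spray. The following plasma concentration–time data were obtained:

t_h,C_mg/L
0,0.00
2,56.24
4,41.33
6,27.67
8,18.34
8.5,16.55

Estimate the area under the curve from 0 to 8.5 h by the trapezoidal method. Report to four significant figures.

Trapezoidal AUC_0→8.5:
  [0→2]: (0.00+56.24)/2 × 2 = 56.24
  [2→4]: (56.24+41.33)/2 × 2 = 97.57
  [4→6]: (41.33+27.67)/2 × 2 = 69.0
  [6→8]: (27.67+18.34)/2 × 2 = 46.01
  [8→8.5]: (18.34+16.55)/2 × 0.5 = 8.7225
  Sum = 277.5425 mg/L·h

AUC = 277.5 mg/L·h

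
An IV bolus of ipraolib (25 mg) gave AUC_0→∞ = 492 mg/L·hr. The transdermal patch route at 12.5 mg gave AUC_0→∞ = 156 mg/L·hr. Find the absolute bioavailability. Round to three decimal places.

F = (AUC_ev / D_ev) / (AUC_iv / D_iv)
  = (156/12.5) / (492/25)
  = 12.48 / 19.68 = 0.6341

F = 0.634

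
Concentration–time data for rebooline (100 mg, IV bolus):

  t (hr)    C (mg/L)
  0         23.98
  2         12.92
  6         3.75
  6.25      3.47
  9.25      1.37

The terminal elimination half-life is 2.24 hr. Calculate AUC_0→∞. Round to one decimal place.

Trapezoidal AUC_0→9.25:
  [0→2]: (23.98+12.92)/2 × 2 = 36.9
  [2→6]: (12.92+3.75)/2 × 4 = 33.34
  [6→6.25]: (3.75+3.47)/2 × 0.25 = 0.9025
  [6.25→9.25]: (3.47+1.37)/2 × 3 = 7.26
  Sum = 78.4025 mg/L·hr
k_e = ln2 / t½ = 0.693147 / 2.24 = 0.3094 hr^-1
Extrapolated tail: C_last / k_e = 1.37 / 0.3094 = 4.428
AUC_0→∞ = 78.4025 + 4.428 = 82.8305 mg/L·hr

AUC = 82.8 mg/L·hr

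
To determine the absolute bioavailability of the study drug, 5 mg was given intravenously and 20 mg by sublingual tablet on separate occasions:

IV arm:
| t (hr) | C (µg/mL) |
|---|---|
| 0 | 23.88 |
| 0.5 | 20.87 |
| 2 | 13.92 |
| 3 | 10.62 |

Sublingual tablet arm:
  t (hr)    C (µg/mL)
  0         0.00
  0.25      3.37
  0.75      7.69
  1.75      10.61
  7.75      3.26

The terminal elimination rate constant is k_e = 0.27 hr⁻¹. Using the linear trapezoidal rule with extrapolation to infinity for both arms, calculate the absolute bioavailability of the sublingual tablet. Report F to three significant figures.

F = 0.186

Trapezoidal AUC_0→3 (IV):
  [0→0.5]: (23.88+20.87)/2 × 0.5 = 11.1875
  [0.5→2]: (20.87+13.92)/2 × 1.5 = 26.0925
  [2→3]: (13.92+10.62)/2 × 1 = 12.27
  Sum = 49.55 µg/mL·hr
IV tail: 10.62/0.27 = 39.333; AUC_iv,0→∞ = 49.55 + 39.333 = 88.883 µg/mL·hr
Trapezoidal AUC_0→7.75 (sublingual tablet):
  [0→0.25]: (0.00+3.37)/2 × 0.25 = 0.42125
  [0.25→0.75]: (3.37+7.69)/2 × 0.5 = 2.765
  [0.75→1.75]: (7.69+10.61)/2 × 1 = 9.15
  [1.75→7.75]: (10.61+3.26)/2 × 6 = 41.61
  Sum = 53.94625 µg/mL·hr
sublingual tablet tail: 3.26/0.27 = 12.074; AUC_ev,0→∞ = 53.94625 + 12.074 = 66.02025 µg/mL·hr
F = (AUC_ev/D_ev)/(AUC_iv/D_iv) = (66.02025/20)/(88.883/5) = 3.3010125/17.7766 = 0.1857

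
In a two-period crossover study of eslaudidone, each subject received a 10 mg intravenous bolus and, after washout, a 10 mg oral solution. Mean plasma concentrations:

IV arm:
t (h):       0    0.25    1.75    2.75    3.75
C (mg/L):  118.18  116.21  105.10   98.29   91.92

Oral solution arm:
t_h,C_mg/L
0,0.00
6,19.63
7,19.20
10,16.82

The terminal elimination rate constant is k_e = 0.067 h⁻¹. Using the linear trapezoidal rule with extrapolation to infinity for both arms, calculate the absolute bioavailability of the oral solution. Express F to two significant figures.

Trapezoidal AUC_0→3.75 (IV):
  [0→0.25]: (118.18+116.21)/2 × 0.25 = 29.29875
  [0.25→1.75]: (116.21+105.10)/2 × 1.5 = 165.9825
  [1.75→2.75]: (105.10+98.29)/2 × 1 = 101.695
  [2.75→3.75]: (98.29+91.92)/2 × 1 = 95.105
  Sum = 392.08125 mg/L·h
IV tail: 91.92/0.067 = 1371.940; AUC_iv,0→∞ = 392.08125 + 1371.940 = 1764.02125 mg/L·h
Trapezoidal AUC_0→10 (oral solution):
  [0→6]: (0.00+19.63)/2 × 6 = 58.89
  [6→7]: (19.63+19.20)/2 × 1 = 19.415
  [7→10]: (19.20+16.82)/2 × 3 = 54.03
  Sum = 132.335 mg/L·h
oral solution tail: 16.82/0.067 = 251.045; AUC_ev,0→∞ = 132.335 + 251.045 = 383.38 mg/L·h
F = (AUC_ev/D_ev)/(AUC_iv/D_iv) = (383.38/10)/(1764.02125/10) = 38.338/176.402 = 0.2173

F = 0.22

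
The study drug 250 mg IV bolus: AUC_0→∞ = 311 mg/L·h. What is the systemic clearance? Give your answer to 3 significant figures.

CL = Dose_iv / AUC_0→∞
   = 250 / 311 = 0.803859 L/h

CL = 0.804 L/h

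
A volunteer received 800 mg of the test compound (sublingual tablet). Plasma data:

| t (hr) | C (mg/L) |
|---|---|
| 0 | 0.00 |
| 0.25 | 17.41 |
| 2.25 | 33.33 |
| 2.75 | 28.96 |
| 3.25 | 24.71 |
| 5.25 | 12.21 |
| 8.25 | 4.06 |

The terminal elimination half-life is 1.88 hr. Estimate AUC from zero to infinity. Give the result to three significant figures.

Trapezoidal AUC_0→8.25:
  [0→0.25]: (0.00+17.41)/2 × 0.25 = 2.17625
  [0.25→2.25]: (17.41+33.33)/2 × 2 = 50.74
  [2.25→2.75]: (33.33+28.96)/2 × 0.5 = 15.5725
  [2.75→3.25]: (28.96+24.71)/2 × 0.5 = 13.4175
  [3.25→5.25]: (24.71+12.21)/2 × 2 = 36.92
  [5.25→8.25]: (12.21+4.06)/2 × 3 = 24.405
  Sum = 143.23125 mg/L·hr
k_e = ln2 / t½ = 0.693147 / 1.88 = 0.3687 hr^-1
Extrapolated tail: C_last / k_e = 4.06 / 0.3687 = 11.012
AUC_0→∞ = 143.23125 + 11.012 = 154.24325 mg/L·hr

AUC = 154 mg/L·hr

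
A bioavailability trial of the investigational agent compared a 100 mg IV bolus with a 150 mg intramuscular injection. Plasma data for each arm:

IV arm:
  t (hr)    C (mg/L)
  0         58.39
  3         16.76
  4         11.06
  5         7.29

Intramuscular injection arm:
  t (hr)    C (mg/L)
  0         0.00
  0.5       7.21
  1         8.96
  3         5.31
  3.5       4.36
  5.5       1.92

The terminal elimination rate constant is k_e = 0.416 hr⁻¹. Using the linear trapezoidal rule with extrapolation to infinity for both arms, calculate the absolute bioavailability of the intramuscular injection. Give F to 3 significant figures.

Trapezoidal AUC_0→5 (IV):
  [0→3]: (58.39+16.76)/2 × 3 = 112.725
  [3→4]: (16.76+11.06)/2 × 1 = 13.91
  [4→5]: (11.06+7.29)/2 × 1 = 9.175
  Sum = 135.81 mg/L·hr
IV tail: 7.29/0.416 = 17.524; AUC_iv,0→∞ = 135.81 + 17.524 = 153.334 mg/L·hr
Trapezoidal AUC_0→5.5 (intramuscular injection):
  [0→0.5]: (0.00+7.21)/2 × 0.5 = 1.8025
  [0.5→1]: (7.21+8.96)/2 × 0.5 = 4.0425
  [1→3]: (8.96+5.31)/2 × 2 = 14.27
  [3→3.5]: (5.31+4.36)/2 × 0.5 = 2.4175
  [3.5→5.5]: (4.36+1.92)/2 × 2 = 6.28
  Sum = 28.8125 mg/L·hr
intramuscular injection tail: 1.92/0.416 = 4.615; AUC_ev,0→∞ = 28.8125 + 4.615 = 33.4275 mg/L·hr
F = (AUC_ev/D_ev)/(AUC_iv/D_iv) = (33.4275/150)/(153.334/100) = 0.22285/1.53334 = 0.1453

F = 0.145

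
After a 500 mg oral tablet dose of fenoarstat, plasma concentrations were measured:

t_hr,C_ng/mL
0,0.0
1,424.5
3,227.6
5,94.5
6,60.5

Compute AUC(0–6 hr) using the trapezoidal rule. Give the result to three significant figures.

AUC = 1260 ng/mL·hr

Trapezoidal AUC_0→6:
  [0→1]: (0.0+424.5)/2 × 1 = 212.25
  [1→3]: (424.5+227.6)/2 × 2 = 652.1
  [3→5]: (227.6+94.5)/2 × 2 = 322.1
  [5→6]: (94.5+60.5)/2 × 1 = 77.5
  Sum = 1263.95 ng/mL·hr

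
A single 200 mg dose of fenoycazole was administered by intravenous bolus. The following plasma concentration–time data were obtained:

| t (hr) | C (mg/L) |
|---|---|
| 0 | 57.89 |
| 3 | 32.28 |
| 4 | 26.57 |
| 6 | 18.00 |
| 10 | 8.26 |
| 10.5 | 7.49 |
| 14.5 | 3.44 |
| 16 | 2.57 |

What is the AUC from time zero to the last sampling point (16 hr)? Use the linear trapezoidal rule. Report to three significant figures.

AUC = 292 mg/L·hr

Trapezoidal AUC_0→16:
  [0→3]: (57.89+32.28)/2 × 3 = 135.255
  [3→4]: (32.28+26.57)/2 × 1 = 29.425
  [4→6]: (26.57+18.00)/2 × 2 = 44.57
  [6→10]: (18.00+8.26)/2 × 4 = 52.52
  [10→10.5]: (8.26+7.49)/2 × 0.5 = 3.9375
  [10.5→14.5]: (7.49+3.44)/2 × 4 = 21.86
  [14.5→16]: (3.44+2.57)/2 × 1.5 = 4.5075
  Sum = 292.075 mg/L·hr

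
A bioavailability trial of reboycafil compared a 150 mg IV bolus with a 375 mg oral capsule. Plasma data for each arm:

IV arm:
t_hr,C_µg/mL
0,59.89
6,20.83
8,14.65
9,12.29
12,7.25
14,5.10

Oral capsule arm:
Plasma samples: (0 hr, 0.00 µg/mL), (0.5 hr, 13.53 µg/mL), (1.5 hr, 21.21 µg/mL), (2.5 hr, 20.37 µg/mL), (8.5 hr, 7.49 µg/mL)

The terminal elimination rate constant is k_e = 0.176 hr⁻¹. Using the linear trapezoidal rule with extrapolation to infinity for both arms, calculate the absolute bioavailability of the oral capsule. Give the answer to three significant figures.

F = 0.185

Trapezoidal AUC_0→14 (IV):
  [0→6]: (59.89+20.83)/2 × 6 = 242.16
  [6→8]: (20.83+14.65)/2 × 2 = 35.48
  [8→9]: (14.65+12.29)/2 × 1 = 13.47
  [9→12]: (12.29+7.25)/2 × 3 = 29.31
  [12→14]: (7.25+5.10)/2 × 2 = 12.35
  Sum = 332.77 µg/mL·hr
IV tail: 5.10/0.176 = 28.977; AUC_iv,0→∞ = 332.77 + 28.977 = 361.747 µg/mL·hr
Trapezoidal AUC_0→8.5 (oral capsule):
  [0→0.5]: (0.00+13.53)/2 × 0.5 = 3.3825
  [0.5→1.5]: (13.53+21.21)/2 × 1 = 17.37
  [1.5→2.5]: (21.21+20.37)/2 × 1 = 20.79
  [2.5→8.5]: (20.37+7.49)/2 × 6 = 83.58
  Sum = 125.1225 µg/mL·hr
oral capsule tail: 7.49/0.176 = 42.557; AUC_ev,0→∞ = 125.1225 + 42.557 = 167.6795 µg/mL·hr
F = (AUC_ev/D_ev)/(AUC_iv/D_iv) = (167.6795/375)/(361.747/150) = 0.447145/2.41165 = 0.1854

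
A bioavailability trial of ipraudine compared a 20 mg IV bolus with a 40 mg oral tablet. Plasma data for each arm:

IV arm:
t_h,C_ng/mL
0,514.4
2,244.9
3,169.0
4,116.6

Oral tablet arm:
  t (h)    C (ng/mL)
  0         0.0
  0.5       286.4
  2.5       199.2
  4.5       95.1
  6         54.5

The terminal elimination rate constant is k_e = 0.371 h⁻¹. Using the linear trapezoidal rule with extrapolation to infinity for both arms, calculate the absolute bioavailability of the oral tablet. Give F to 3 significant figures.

F = 0.390

Trapezoidal AUC_0→4 (IV):
  [0→2]: (514.4+244.9)/2 × 2 = 759.3
  [2→3]: (244.9+169.0)/2 × 1 = 206.95
  [3→4]: (169.0+116.6)/2 × 1 = 142.8
  Sum = 1109.05 ng/mL·h
IV tail: 116.6/0.371 = 314.286; AUC_iv,0→∞ = 1109.05 + 314.286 = 1423.336 ng/mL·h
Trapezoidal AUC_0→6 (oral tablet):
  [0→0.5]: (0.0+286.4)/2 × 0.5 = 71.6
  [0.5→2.5]: (286.4+199.2)/2 × 2 = 485.6
  [2.5→4.5]: (199.2+95.1)/2 × 2 = 294.3
  [4.5→6]: (95.1+54.5)/2 × 1.5 = 112.2
  Sum = 963.7 ng/mL·h
oral tablet tail: 54.5/0.371 = 146.900; AUC_ev,0→∞ = 963.7 + 146.900 = 1110.6 ng/mL·h
F = (AUC_ev/D_ev)/(AUC_iv/D_iv) = (1110.6/40)/(1423.336/20) = 27.765/71.1668 = 0.3901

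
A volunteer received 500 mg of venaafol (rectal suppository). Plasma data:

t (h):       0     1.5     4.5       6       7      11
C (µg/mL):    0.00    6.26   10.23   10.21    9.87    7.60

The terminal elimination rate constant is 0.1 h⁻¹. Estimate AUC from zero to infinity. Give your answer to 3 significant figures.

AUC = 166 µg/mL·h

Trapezoidal AUC_0→11:
  [0→1.5]: (0.00+6.26)/2 × 1.5 = 4.695
  [1.5→4.5]: (6.26+10.23)/2 × 3 = 24.735
  [4.5→6]: (10.23+10.21)/2 × 1.5 = 15.33
  [6→7]: (10.21+9.87)/2 × 1 = 10.04
  [7→11]: (9.87+7.60)/2 × 4 = 34.94
  Sum = 89.74 µg/mL·h
Extrapolated tail: C_last / k_e = 7.60 / 0.1 = 76.000
AUC_0→∞ = 89.74 + 76.000 = 165.74 µg/mL·h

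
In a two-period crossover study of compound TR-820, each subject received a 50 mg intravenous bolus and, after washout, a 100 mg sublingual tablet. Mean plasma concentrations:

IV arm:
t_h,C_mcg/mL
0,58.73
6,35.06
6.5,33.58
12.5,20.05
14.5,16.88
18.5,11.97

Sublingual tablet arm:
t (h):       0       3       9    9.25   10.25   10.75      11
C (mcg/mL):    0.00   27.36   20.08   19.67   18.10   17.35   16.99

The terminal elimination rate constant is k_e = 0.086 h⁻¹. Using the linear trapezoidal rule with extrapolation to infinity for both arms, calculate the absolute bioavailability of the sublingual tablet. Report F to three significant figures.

Trapezoidal AUC_0→18.5 (IV):
  [0→6]: (58.73+35.06)/2 × 6 = 281.37
  [6→6.5]: (35.06+33.58)/2 × 0.5 = 17.16
  [6.5→12.5]: (33.58+20.05)/2 × 6 = 160.89
  [12.5→14.5]: (20.05+16.88)/2 × 2 = 36.93
  [14.5→18.5]: (16.88+11.97)/2 × 4 = 57.7
  Sum = 554.05 mcg/mL·h
IV tail: 11.97/0.086 = 139.186; AUC_iv,0→∞ = 554.05 + 139.186 = 693.236 mcg/mL·h
Trapezoidal AUC_0→11 (sublingual tablet):
  [0→3]: (0.00+27.36)/2 × 3 = 41.04
  [3→9]: (27.36+20.08)/2 × 6 = 142.32
  [9→9.25]: (20.08+19.67)/2 × 0.25 = 4.96875
  [9.25→10.25]: (19.67+18.10)/2 × 1 = 18.885
  [10.25→10.75]: (18.10+17.35)/2 × 0.5 = 8.8625
  [10.75→11]: (17.35+16.99)/2 × 0.25 = 4.2925
  Sum = 220.36875 mcg/mL·h
sublingual tablet tail: 16.99/0.086 = 197.558; AUC_ev,0→∞ = 220.36875 + 197.558 = 417.92675 mcg/mL·h
F = (AUC_ev/D_ev)/(AUC_iv/D_iv) = (417.92675/100)/(693.236/50) = 4.1792675/13.86472 = 0.3014

F = 0.301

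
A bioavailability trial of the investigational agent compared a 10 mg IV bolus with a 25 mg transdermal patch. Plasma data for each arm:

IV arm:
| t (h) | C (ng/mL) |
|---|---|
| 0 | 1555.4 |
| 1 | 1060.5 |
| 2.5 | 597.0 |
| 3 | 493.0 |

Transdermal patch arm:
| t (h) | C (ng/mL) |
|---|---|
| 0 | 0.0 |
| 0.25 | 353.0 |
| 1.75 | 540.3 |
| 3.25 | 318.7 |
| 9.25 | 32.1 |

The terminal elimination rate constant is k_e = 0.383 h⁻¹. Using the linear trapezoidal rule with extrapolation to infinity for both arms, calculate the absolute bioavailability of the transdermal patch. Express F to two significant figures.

F = 0.24

Trapezoidal AUC_0→3 (IV):
  [0→1]: (1555.4+1060.5)/2 × 1 = 1307.95
  [1→2.5]: (1060.5+597.0)/2 × 1.5 = 1243.125
  [2.5→3]: (597.0+493.0)/2 × 0.5 = 272.5
  Sum = 2823.575 ng/mL·h
IV tail: 493.0/0.383 = 1287.206; AUC_iv,0→∞ = 2823.575 + 1287.206 = 4110.781 ng/mL·h
Trapezoidal AUC_0→9.25 (transdermal patch):
  [0→0.25]: (0.0+353.0)/2 × 0.25 = 44.125
  [0.25→1.75]: (353.0+540.3)/2 × 1.5 = 669.975
  [1.75→3.25]: (540.3+318.7)/2 × 1.5 = 644.25
  [3.25→9.25]: (318.7+32.1)/2 × 6 = 1052.4
  Sum = 2410.75 ng/mL·h
transdermal patch tail: 32.1/0.383 = 83.812; AUC_ev,0→∞ = 2410.75 + 83.812 = 2494.562 ng/mL·h
F = (AUC_ev/D_ev)/(AUC_iv/D_iv) = (2494.562/25)/(4110.781/10) = 99.78248/411.0781 = 0.2427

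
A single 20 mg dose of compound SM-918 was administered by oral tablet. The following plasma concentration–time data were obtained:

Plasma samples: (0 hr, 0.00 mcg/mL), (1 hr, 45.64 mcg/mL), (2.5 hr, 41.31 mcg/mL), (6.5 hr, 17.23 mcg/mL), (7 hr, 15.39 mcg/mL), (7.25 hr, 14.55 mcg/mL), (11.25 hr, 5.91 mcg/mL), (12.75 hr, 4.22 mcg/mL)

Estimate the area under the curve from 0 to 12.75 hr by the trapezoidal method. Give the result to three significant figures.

AUC = 266 mcg/mL·hr

Trapezoidal AUC_0→12.75:
  [0→1]: (0.00+45.64)/2 × 1 = 22.82
  [1→2.5]: (45.64+41.31)/2 × 1.5 = 65.2125
  [2.5→6.5]: (41.31+17.23)/2 × 4 = 117.08
  [6.5→7]: (17.23+15.39)/2 × 0.5 = 8.155
  [7→7.25]: (15.39+14.55)/2 × 0.25 = 3.7425
  [7.25→11.25]: (14.55+5.91)/2 × 4 = 40.92
  [11.25→12.75]: (5.91+4.22)/2 × 1.5 = 7.5975
  Sum = 265.5275 mcg/mL·hr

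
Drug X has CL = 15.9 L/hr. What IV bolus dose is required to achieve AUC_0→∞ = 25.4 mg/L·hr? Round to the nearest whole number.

Dose = 404 mg

Dose_iv = CL × AUC_0→∞
     = 15.9 × 25.4 = 403.86 mg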